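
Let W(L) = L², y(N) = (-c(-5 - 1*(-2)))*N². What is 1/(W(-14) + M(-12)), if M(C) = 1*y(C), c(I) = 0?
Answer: 1/196 ≈ 0.0051020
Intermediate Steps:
y(N) = 0 (y(N) = (-1*0)*N² = 0*N² = 0)
M(C) = 0 (M(C) = 1*0 = 0)
1/(W(-14) + M(-12)) = 1/((-14)² + 0) = 1/(196 + 0) = 1/196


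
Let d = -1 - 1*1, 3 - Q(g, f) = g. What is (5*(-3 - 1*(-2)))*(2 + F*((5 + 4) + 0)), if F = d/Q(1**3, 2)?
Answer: 35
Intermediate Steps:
Q(g, f) = 3 - g
d = -2 (d = -1 - 1 = -2)
F = -1 (F = -2/(3 - 1*1**3) = -2/(3 - 1*1) = -2/(3 - 1) = -2/2 = -2*1/2 = -1)
(5*(-3 - 1*(-2)))*(2 + F*((5 + 4) + 0)) = (5*(-3 - 1*(-2)))*(2 - ((5 + 4) + 0)) = (5*(-3 + 2))*(2 - (9 + 0)) = (5*(-1))*(2 - 1*9) = -5*(2 - 9) = -5*(-7) = 35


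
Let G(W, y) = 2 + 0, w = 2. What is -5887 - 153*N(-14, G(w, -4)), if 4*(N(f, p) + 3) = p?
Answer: -11009/2 ≈ -5504.5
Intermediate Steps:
G(W, y) = 2
N(f, p) = -3 + p/4
-5887 - 153*N(-14, G(w, -4)) = -5887 - 153*(-3 + (¼)*2) = -5887 - 153*(-3 + ½) = -5887 - 153*(-5)/2 = -5887 - 1*(-765/2) = -5887 + 765/2 = -11009/2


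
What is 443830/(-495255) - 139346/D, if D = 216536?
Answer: -16511697611/10724053668 ≈ -1.5397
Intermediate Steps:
443830/(-495255) - 139346/D = 443830/(-495255) - 139346/216536 = 443830*(-1/495255) - 139346*1/216536 = -88766/99051 - 69673/108268 = -16511697611/10724053668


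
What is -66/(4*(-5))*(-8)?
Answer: -132/5 ≈ -26.400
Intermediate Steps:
-66/(4*(-5))*(-8) = -66/(-20)*(-8) = -66*(-1)/20*(-8) = -6*(-11/20)*(-8) = (33/10)*(-8) = -132/5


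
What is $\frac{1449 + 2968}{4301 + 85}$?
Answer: $\frac{4417}{4386} \approx 1.0071$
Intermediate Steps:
$\frac{1449 + 2968}{4301 + 85} = \frac{4417}{4386}$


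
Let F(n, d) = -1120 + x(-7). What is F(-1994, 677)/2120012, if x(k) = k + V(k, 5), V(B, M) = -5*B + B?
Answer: -1099/2120012 ≈ -0.00051839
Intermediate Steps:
V(B, M) = -4*B
x(k) = -3*k (x(k) = k - 4*k = -3*k)
F(n, d) = -1099 (F(n, d) = -1120 - 3*(-7) = -1120 + 21 = -1099)
F(-1994, 677)/2120012 = -1099/2120012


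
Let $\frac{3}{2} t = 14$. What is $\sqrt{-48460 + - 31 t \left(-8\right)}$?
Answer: $\frac{2 i \sqrt{103827}}{3} \approx 214.81 i$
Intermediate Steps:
$t = \frac{28}{3}$ ($t = \frac{2}{3} \cdot 14 = \frac{28}{3} \approx 9.3333$)
$\sqrt{-48460 + - 31 t \left(-8\right)} = \sqrt{-48460 + \left(-31\right) \frac{28}{3} \left(-8\right)} = \sqrt{-48460 - - \frac{6944}{3}} = \sqrt{-48460 + \frac{6944}{3}} = \sqrt{- \frac{138436}{3}} = \frac{2 i \sqrt{103827}}{3}$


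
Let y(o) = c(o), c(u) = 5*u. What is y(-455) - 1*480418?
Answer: -482693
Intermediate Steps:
y(o) = 5*o
y(-455) - 1*480418 = 5*(-455) - 1*480418 = -2275 - 480418 = -482693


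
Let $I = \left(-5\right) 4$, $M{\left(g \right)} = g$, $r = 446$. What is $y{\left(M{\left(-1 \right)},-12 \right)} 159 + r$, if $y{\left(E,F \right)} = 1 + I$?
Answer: $-2575$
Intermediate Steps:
$I = -20$
$y{\left(E,F \right)} = -19$ ($y{\left(E,F \right)} = 1 - 20 = -19$)
$y{\left(M{\left(-1 \right)},-12 \right)} 159 + r = \left(-19\right) 159 + 446 = -3021 + 446 = -2575$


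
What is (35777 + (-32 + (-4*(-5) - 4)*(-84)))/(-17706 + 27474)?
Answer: 11467/3256 ≈ 3.5218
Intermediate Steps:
(35777 + (-32 + (-4*(-5) - 4)*(-84)))/(-17706 + 27474) = (35777 + (-32 + (20 - 4)*(-84)))/9768 = (35777 + (-32 + 16*(-84)))*(1/9768) = (35777 + (-32 - 1344))*(1/9768) = (35777 - 1376)*(1/9768) = 34401*(1/9768) = 11467/3256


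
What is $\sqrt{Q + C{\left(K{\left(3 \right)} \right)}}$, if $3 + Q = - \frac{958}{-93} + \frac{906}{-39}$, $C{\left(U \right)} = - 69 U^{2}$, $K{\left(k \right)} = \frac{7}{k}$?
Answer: $\frac{4 i \sqrt{35774310}}{1209} \approx 19.789 i$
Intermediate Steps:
$Q = - \frac{19259}{1209}$ ($Q = -3 + \left(- \frac{958}{-93} + \frac{906}{-39}\right) = -3 + \left(\left(-958\right) \left(- \frac{1}{93}\right) + 906 \left(- \frac{1}{39}\right)\right) = -3 + \left(\frac{958}{93} - \frac{302}{13}\right) = -3 - \frac{15632}{1209} = - \frac{19259}{1209} \approx -15.93$)
$\sqrt{Q + C{\left(K{\left(3 \right)} \right)}} = \sqrt{- \frac{19259}{1209} - 69 \left(\frac{7}{3}\right)^{2}} = \sqrt{- \frac{19259}{1209} - \frac{1127}{3}} = \sqrt{- \frac{473440}{1209}} = \frac{4 i \sqrt{35774310}}{1209}$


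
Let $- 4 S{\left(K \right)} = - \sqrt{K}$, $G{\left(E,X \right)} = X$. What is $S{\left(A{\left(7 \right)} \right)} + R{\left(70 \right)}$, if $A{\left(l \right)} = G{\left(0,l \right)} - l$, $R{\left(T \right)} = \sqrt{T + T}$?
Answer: $2 \sqrt{35} \approx 11.832$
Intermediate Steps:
$R{\left(T \right)} = \sqrt{2} \sqrt{T}$ ($R{\left(T \right)} = \sqrt{2 T} = \sqrt{2} \sqrt{T}$)
$A{\left(l \right)} = 0$ ($A{\left(l \right)} = l - l = 0$)
$S{\left(K \right)} = \frac{\sqrt{K}}{4}$ ($S{\left(K \right)} = - \frac{\left(-1\right) \sqrt{K}}{4} = \frac{\sqrt{K}}{4}$)
$S{\left(A{\left(7 \right)} \right)} + R{\left(70 \right)} = \frac{\sqrt{0}}{4} + \sqrt{2} \sqrt{70} = \frac{1}{4} \cdot 0 + 2 \sqrt{35} = 0 + 2 \sqrt{35} = 2 \sqrt{35}$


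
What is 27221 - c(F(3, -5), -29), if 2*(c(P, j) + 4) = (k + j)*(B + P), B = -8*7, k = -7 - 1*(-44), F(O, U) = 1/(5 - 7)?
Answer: 27451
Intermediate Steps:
F(O, U) = -½ (F(O, U) = 1/(-2) = -½)
k = 37 (k = -7 + 44 = 37)
B = -56
c(P, j) = -4 + (-56 + P)*(37 + j)/2 (c(P, j) = -4 + ((37 + j)*(-56 + P))/2 = -4 + ((-56 + P)*(37 + j))/2 = -4 + (-56 + P)*(37 + j)/2)
27221 - c(F(3, -5), -29) = 27221 - (-1040 - 28*(-29) + (37/2)*(-½) + (½)*(-½)*(-29)) = 27221 - (-1040 + 812 - 37/4 + 29/4) = 27221 - 1*(-230) = 27221 + 230 = 27451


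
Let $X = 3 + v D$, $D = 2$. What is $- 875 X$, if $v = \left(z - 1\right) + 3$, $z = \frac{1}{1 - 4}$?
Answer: $- \frac{16625}{3} \approx -5541.7$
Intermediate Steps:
$z = - \frac{1}{3}$ ($z = \frac{1}{-3} = - \frac{1}{3} \approx -0.33333$)
$v = \frac{5}{3}$ ($v = \left(- \frac{1}{3} - 1\right) + 3 = - \frac{4}{3} + 3 = \frac{5}{3} \approx 1.6667$)
$X = \frac{19}{3}$ ($X = 3 + \frac{5}{3} \cdot 2 = 3 + \frac{10}{3} = \frac{19}{3} \approx 6.3333$)
$- 875 X = \left(-875\right) \frac{19}{3} = - \frac{16625}{3}$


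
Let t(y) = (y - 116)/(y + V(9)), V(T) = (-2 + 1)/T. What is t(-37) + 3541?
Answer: 1184071/334 ≈ 3545.1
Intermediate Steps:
V(T) = -1/T
t(y) = (-116 + y)/(-1/9 + y) (t(y) = (y - 116)/(y - 1/9) = (-116 + y)/(y - 1*1/9) = (-116 + y)/(y - 1/9) = (-116 + y)/(-1/9 + y))
t(-37) + 3541 = 9*(-116 - 37)/(-1 + 9*(-37)) + 3541 = 9*(-153)/(-1 - 333) + 3541 = 9*(-153)/(-334) + 3541 = 9*(-1/334)*(-153) + 3541 = 1377/334 + 3541 = 1184071/334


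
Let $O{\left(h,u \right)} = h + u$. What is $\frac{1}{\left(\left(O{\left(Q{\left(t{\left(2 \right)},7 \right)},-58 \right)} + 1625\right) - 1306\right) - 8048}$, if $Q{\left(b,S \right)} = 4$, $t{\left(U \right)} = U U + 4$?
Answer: $- \frac{1}{7783} \approx -0.00012849$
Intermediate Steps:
$t{\left(U \right)} = 4 + U^{2}$ ($t{\left(U \right)} = U^{2} + 4 = 4 + U^{2}$)
$\frac{1}{\left(\left(O{\left(Q{\left(t{\left(2 \right)},7 \right)},-58 \right)} + 1625\right) - 1306\right) - 8048} = \frac{1}{\left(\left(\left(4 - 58\right) + 1625\right) - 1306\right) - 8048} = \frac{1}{\left(\left(-54 + 1625\right) - 1306\right) - 8048} = \frac{1}{\left(1571 - 1306\right) - 8048} = \frac{1}{265 - 8048} = \frac{1}{-7783} = - \frac{1}{7783}$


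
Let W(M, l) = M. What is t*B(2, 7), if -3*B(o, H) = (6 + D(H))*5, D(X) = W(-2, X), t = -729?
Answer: 4860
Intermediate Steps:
D(X) = -2
B(o, H) = -20/3 (B(o, H) = -(6 - 2)*5/3 = -4*5/3 = -1/3*20 = -20/3)
t*B(2, 7) = -729*(-20/3) = 4860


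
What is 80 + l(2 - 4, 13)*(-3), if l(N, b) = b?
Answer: 41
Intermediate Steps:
80 + l(2 - 4, 13)*(-3) = 80 + 13*(-3) = 80 - 39 = 41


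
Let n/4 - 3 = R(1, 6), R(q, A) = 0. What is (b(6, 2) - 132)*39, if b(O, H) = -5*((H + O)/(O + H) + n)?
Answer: -7683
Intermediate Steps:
n = 12 (n = 12 + 4*0 = 12 + 0 = 12)
b(O, H) = -65 (b(O, H) = -5*((H + O)/(O + H) + 12) = -5*((H + O)/(H + O) + 12) = -5*(1 + 12) = -5*13 = -65)
(b(6, 2) - 132)*39 = (-65 - 132)*39 = -197*39 = -7683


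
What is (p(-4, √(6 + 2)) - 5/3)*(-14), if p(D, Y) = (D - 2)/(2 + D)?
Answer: -56/3 ≈ -18.667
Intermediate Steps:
p(D, Y) = (-2 + D)/(2 + D)
(p(-4, √(6 + 2)) - 5/3)*(-14) = ((-2 - 4)/(2 - 4) - 5/3)*(-14) = (-6/(-2) - 5*⅓)*(-14) = (-½*(-6) - 5/3)*(-14) = (3 - 5/3)*(-14) = (4/3)*(-14) = -56/3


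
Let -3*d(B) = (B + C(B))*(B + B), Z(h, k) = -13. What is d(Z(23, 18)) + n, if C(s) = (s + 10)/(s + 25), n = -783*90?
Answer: -423509/6 ≈ -70585.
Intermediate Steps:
n = -70470
C(s) = (10 + s)/(25 + s)
d(B) = -2*B*(B + (10 + B)/(25 + B))/3 (d(B) = -(B + (10 + B)/(25 + B))*(B + B)/3 = -(B + (10 + B)/(25 + B))*2*B/3 = -2*B*(B + (10 + B)/(25 + B))/3)
d(Z(23, 18)) + n = -2*(-13)*(10 - 13 - 13*(25 - 13))/(75 + 3*(-13)) - 70470 = -2*(-13)*(10 - 13 - 13*12)/(75 - 39) - 70470 = -2*(-13)*(10 - 13 - 156)/36 - 70470 = -2*(-13)*1/36*(-159) - 70470 = -689/6 - 70470 = -423509/6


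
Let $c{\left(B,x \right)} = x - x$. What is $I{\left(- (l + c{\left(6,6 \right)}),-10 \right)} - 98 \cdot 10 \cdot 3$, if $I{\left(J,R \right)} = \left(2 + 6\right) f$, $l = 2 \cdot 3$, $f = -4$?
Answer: $-2972$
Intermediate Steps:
$c{\left(B,x \right)} = 0$
$l = 6$
$I{\left(J,R \right)} = -32$ ($I{\left(J,R \right)} = \left(2 + 6\right) \left(-4\right) = 8 \left(-4\right) = -32$)
$I{\left(- (l + c{\left(6,6 \right)}),-10 \right)} - 98 \cdot 10 \cdot 3 = -32 - 98 \cdot 10 \cdot 3 = -32 - 2940 = -2972$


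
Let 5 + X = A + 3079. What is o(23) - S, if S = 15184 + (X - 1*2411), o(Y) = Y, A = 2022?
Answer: -17846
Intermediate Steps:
X = 5096 (X = -5 + (2022 + 3079) = -5 + 5101 = 5096)
S = 17869 (S = 15184 + (5096 - 1*2411) = 15184 + (5096 - 2411) = 15184 + 2685 = 17869)
o(23) - S = 23 - 1*17869 = 23 - 17869 = -17846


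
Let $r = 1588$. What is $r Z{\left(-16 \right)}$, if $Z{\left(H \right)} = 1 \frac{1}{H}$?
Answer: $- \frac{397}{4} \approx -99.25$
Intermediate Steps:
$Z{\left(H \right)} = \frac{1}{H}$
$r Z{\left(-16 \right)} = \frac{1588}{-16} = 1588 \left(- \frac{1}{16}\right) = - \frac{397}{4}$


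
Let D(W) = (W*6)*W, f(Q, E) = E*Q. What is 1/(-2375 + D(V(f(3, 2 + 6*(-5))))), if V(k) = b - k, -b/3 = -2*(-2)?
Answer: 1/28729 ≈ 3.4808e-5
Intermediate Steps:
b = -12 (b = -(-6)*(-2) = -3*4 = -12)
V(k) = -12 - k
D(W) = 6*W**2 (D(W) = (6*W)*W = 6*W**2)
1/(-2375 + D(V(f(3, 2 + 6*(-5))))) = 1/(-2375 + 6*(-12 - (2 + 6*(-5))*3)**2) = 1/(-2375 + 6*(-12 - (2 - 30)*3)**2) = 1/(-2375 + 6*(-12 - (-28)*3)**2) = 1/(-2375 + 6*(-12 - 1*(-84))**2) = 1/(-2375 + 6*(-12 + 84)**2) = 1/(-2375 + 6*72**2) = 1/(-2375 + 6*5184) = 1/(-2375 + 31104) = 1/28729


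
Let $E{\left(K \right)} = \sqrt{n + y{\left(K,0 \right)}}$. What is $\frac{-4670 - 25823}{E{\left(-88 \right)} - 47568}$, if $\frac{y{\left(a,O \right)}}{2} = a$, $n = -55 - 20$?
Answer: $\frac{1450491024}{2262714875} + \frac{30493 i \sqrt{251}}{2262714875} \approx 0.64104 + 0.0002135 i$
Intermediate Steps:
$n = -75$ ($n = -55 - 20 = -75$)
$y{\left(a,O \right)} = 2 a$
$E{\left(K \right)} = \sqrt{-75 + 2 K}$
$\frac{-4670 - 25823}{E{\left(-88 \right)} - 47568} = \frac{-4670 - 25823}{\sqrt{-75 + 2 \left(-88\right)} - 47568} = - \frac{30493}{\sqrt{-75 - 176} - 47568} = - \frac{30493}{\sqrt{-251} - 47568} = - \frac{30493}{i \sqrt{251} - 47568} = - \frac{30493}{-47568 + i \sqrt{251}}$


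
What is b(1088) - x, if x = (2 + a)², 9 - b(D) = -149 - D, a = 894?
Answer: -801570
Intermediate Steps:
b(D) = 158 + D (b(D) = 9 - (-149 - D) = 9 + (149 + D) = 158 + D)
x = 802816 (x = (2 + 894)² = 896² = 802816)
b(1088) - x = (158 + 1088) - 1*802816 = 1246 - 802816 = -801570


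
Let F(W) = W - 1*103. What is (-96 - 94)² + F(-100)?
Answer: 35897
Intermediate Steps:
F(W) = -103 + W (F(W) = W - 103 = -103 + W)
(-96 - 94)² + F(-100) = (-96 - 94)² + (-103 - 100) = (-190)² - 203 = 36100 - 203 = 35897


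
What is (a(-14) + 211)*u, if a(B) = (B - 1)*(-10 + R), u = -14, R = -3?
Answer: -5684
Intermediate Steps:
a(B) = 13 - 13*B (a(B) = (B - 1)*(-10 - 3) = (-1 + B)*(-13) = 13 - 13*B)
(a(-14) + 211)*u = ((13 - 13*(-14)) + 211)*(-14) = ((13 + 182) + 211)*(-14) = (195 + 211)*(-14) = 406*(-14) = -5684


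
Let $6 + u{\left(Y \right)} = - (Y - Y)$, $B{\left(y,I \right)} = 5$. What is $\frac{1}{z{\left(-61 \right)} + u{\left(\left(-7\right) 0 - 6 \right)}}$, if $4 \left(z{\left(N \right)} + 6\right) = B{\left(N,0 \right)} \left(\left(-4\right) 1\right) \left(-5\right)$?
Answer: $\frac{1}{13} \approx 0.076923$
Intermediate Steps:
$u{\left(Y \right)} = -6$ ($u{\left(Y \right)} = -6 - \left(Y - Y\right) = -6 - 0 = -6 + 0 = -6$)
$z{\left(N \right)} = 19$ ($z{\left(N \right)} = -6 + \frac{5 \left(\left(-4\right) 1\right) \left(-5\right)}{4} = -6 + \frac{5 \left(-4\right) \left(-5\right)}{4} = -6 + \frac{\left(-20\right) \left(-5\right)}{4} = -6 + \frac{1}{4} \cdot 100 = -6 + 25 = 19$)
$\frac{1}{z{\left(-61 \right)} + u{\left(\left(-7\right) 0 - 6 \right)}} = \frac{1}{19 - 6} = \frac{1}{13}$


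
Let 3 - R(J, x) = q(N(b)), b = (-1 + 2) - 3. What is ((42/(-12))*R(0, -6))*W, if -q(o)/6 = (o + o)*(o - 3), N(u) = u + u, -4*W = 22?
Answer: 26103/4 ≈ 6525.8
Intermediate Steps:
W = -11/2 (W = -¼*22 = -11/2 ≈ -5.5000)
b = -2 (b = 1 - 3 = -2)
N(u) = 2*u
q(o) = -12*o*(-3 + o) (q(o) = -6*(o + o)*(o - 3) = -6*2*o*(-3 + o) = -12*o*(-3 + o))
R(J, x) = 339 (R(J, x) = 3 - 12*2*(-2)*(3 - 2*(-2)) = 3 - 12*(-4)*(3 - 1*(-4)) = 3 - 12*(-4)*(3 + 4) = 3 - 12*(-4)*7 = 3 - 1*(-336) = 3 + 336 = 339)
((42/(-12))*R(0, -6))*W = ((42/(-12))*339)*(-11/2) = ((42*(-1/12))*339)*(-11/2) = -7/2*339*(-11/2) = -2373/2*(-11/2) = 26103/4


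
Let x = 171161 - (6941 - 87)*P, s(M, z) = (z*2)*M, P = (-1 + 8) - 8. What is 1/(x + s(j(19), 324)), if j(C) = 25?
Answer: 1/194215 ≈ 5.1489e-6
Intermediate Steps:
P = -1 (P = 7 - 8 = -1)
s(M, z) = 2*M*z (s(M, z) = (2*z)*M = 2*M*z)
x = 178015 (x = 171161 - (6941 - 87)*(-1) = 171161 - 6854*(-1) = 171161 - 1*(-6854) = 171161 + 6854 = 178015)
1/(x + s(j(19), 324)) = 1/(178015 + 2*25*324) = 1/(178015 + 16200) = 1/194215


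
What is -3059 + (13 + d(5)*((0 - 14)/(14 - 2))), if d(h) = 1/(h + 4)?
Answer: -164491/54 ≈ -3046.1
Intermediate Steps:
d(h) = 1/(4 + h)
-3059 + (13 + d(5)*((0 - 14)/(14 - 2))) = -3059 + (13 + ((0 - 14)/(14 - 2))/(4 + 5)) = -3059 + (13 + (-14/12)/9) = -3059 + (13 + (-14*1/12)/9) = -3059 + (13 + (⅑)*(-7/6)) = -3059 + (13 - 7/54) = -3059 + 695/54 = -164491/54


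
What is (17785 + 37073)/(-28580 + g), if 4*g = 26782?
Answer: -109716/43769 ≈ -2.5067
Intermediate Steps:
g = 13391/2 (g = (¼)*26782 = 13391/2 ≈ 6695.5)
(17785 + 37073)/(-28580 + g) = (17785 + 37073)/(-28580 + 13391/2) = 54858/(-43769/2) = 54858*(-2/43769) = -109716/43769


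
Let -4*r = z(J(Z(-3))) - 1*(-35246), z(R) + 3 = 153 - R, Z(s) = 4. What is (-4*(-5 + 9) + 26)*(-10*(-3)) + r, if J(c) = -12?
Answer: -8552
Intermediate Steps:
z(R) = 150 - R (z(R) = -3 + (153 - R) = 150 - R)
r = -8852 (r = -((150 - 1*(-12)) - 1*(-35246))/4 = -((150 + 12) + 35246)/4 = -(162 + 35246)/4 = -¼*35408 = -8852)
(-4*(-5 + 9) + 26)*(-10*(-3)) + r = (-4*(-5 + 9) + 26)*(-10*(-3)) - 8852 = (-4*4 + 26)*30 - 8852 = (-16 + 26)*30 - 8852 = 10*30 - 8852 = 300 - 8852 = -8552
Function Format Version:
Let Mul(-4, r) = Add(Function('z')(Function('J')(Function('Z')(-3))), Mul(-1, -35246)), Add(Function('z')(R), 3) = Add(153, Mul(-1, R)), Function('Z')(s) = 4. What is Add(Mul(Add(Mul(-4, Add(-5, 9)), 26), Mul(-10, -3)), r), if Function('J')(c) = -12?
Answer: -8552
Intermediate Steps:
Function('z')(R) = Add(150, Mul(-1, R)) (Function('z')(R) = Add(-3, Add(153, Mul(-1, R))) = Add(150, Mul(-1, R)))
r = -8852 (r = Mul(Rational(-1, 4), Add(Add(150, Mul(-1, -12)), Mul(-1, -35246))) = Mul(Rational(-1, 4), Add(Add(150, 12), 35246)) = Mul(Rational(-1, 4), Add(162, 35246)) = Mul(Rational(-1, 4), 35408) = -8852)
Add(Mul(Add(Mul(-4, Add(-5, 9)), 26), Mul(-10, -3)), r) = Add(Mul(Add(Mul(-4, Add(-5, 9)), 26), Mul(-10, -3)), -8852) = Add(Mul(Add(Mul(-4, 4), 26), 30), -8852) = Add(Mul(Add(-16, 26), 30), -8852) = Add(Mul(10, 30), -8852) = Add(300, -8852) = -8552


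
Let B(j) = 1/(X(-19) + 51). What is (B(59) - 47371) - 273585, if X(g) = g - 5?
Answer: -8665811/27 ≈ -3.2096e+5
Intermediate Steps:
X(g) = -5 + g
B(j) = 1/27 (B(j) = 1/((-5 - 19) + 51) = 1/(-24 + 51) = 1/27)
(B(59) - 47371) - 273585 = (1/27 - 47371) - 273585 = -1279016/27 - 273585 = -8665811/27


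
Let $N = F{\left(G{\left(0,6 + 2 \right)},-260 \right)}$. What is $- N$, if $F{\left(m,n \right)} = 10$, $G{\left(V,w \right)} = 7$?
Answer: $-10$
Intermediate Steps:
$N = 10$
$- N = \left(-1\right) 10 = -10$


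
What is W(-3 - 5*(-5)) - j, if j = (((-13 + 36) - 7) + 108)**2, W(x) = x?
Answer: -15354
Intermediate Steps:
j = 15376 (j = ((23 - 7) + 108)**2 = (16 + 108)**2 = 124**2 = 15376)
W(-3 - 5*(-5)) - j = (-3 - 5*(-5)) - 1*15376 = (-3 + 25) - 15376 = 22 - 15376 = -15354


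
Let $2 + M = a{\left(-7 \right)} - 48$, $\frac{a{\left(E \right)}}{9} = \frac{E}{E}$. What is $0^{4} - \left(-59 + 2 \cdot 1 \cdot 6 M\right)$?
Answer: $551$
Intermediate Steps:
$a{\left(E \right)} = 9$ ($a{\left(E \right)} = 9 \frac{E}{E} = 9 \cdot 1 = 9$)
$M = -41$ ($M = -2 + \left(9 - 48\right) = -2 - 39 = -41$)
$0^{4} - \left(-59 + 2 \cdot 1 \cdot 6 M\right) = 0^{4} - \left(-59 + 2 \cdot 1 \cdot 6 \left(-41\right)\right) = 0 - \left(-59 + 2 \cdot 6 \left(-41\right)\right) = 0 - \left(-59 + 12 \left(-41\right)\right) = 0 - \left(-59 - 492\right) = 0 - -551 = 0 + 551 = 551$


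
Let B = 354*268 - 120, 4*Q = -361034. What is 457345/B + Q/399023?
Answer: 24848428649/5401175328 ≈ 4.6006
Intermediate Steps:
Q = -180517/2 (Q = (1/4)*(-361034) = -180517/2 ≈ -90259.)
B = 94752 (B = 94872 - 120 = 94752)
457345/B + Q/399023 = 457345/94752 - 180517/2/399023 = 457345*(1/94752) - 180517/2*1/399023 = 65335/13536 - 180517/798046 = 24848428649/5401175328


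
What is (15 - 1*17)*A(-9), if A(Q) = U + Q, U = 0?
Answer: 18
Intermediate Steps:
A(Q) = Q (A(Q) = 0 + Q = Q)
(15 - 1*17)*A(-9) = (15 - 1*17)*(-9) = (15 - 17)*(-9) = -2*(-9) = 18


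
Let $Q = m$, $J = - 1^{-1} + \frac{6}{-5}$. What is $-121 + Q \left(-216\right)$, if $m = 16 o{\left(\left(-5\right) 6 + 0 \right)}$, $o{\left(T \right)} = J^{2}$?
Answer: $- \frac{421201}{25} \approx -16848.0$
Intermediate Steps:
$J = - \frac{11}{5}$ ($J = \left(-1\right) 1 + 6 \left(- \frac{1}{5}\right) = -1 - \frac{6}{5} = - \frac{11}{5} \approx -2.2$)
$o{\left(T \right)} = \frac{121}{25}$ ($o{\left(T \right)} = \left(- \frac{11}{5}\right)^{2} = \frac{121}{25}$)
$m = \frac{1936}{25}$ ($m = 16 \cdot \frac{121}{25} = \frac{1936}{25} \approx 77.44$)
$Q = \frac{1936}{25} \approx 77.44$
$-121 + Q \left(-216\right) = -121 + \frac{1936}{25} \left(-216\right) = -121 - \frac{418176}{25} = - \frac{421201}{25}$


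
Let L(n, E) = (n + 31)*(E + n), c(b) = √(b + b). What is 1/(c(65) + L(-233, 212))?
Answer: 2121/8997217 - √130/17994434 ≈ 0.00023511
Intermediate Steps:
c(b) = √2*√b (c(b) = √(2*b) = √2*√b)
L(n, E) = (31 + n)*(E + n)
1/(c(65) + L(-233, 212)) = 1/(√2*√65 + ((-233)² + 31*212 + 31*(-233) + 212*(-233))) = 1/(√130 + (54289 + 6572 - 7223 - 49396)) = 1/(√130 + 4242) = 1/(4242 + √130)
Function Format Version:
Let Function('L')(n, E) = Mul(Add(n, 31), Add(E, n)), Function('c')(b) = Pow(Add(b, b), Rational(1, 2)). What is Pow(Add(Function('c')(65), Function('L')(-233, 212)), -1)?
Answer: Add(Rational(2121, 8997217), Mul(Rational(-1, 17994434), Pow(130, Rational(1, 2)))) ≈ 0.00023511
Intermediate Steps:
Function('c')(b) = Mul(Pow(2, Rational(1, 2)), Pow(b, Rational(1, 2))) (Function('c')(b) = Pow(Mul(2, b), Rational(1, 2)) = Mul(Pow(2, Rational(1, 2)), Pow(b, Rational(1, 2))))
Function('L')(n, E) = Mul(Add(31, n), Add(E, n))
Pow(Add(Function('c')(65), Function('L')(-233, 212)), -1) = Pow(Add(Mul(Pow(2, Rational(1, 2)), Pow(65, Rational(1, 2))), Add(Pow(-233, 2), Mul(31, 212), Mul(31, -233), Mul(212, -233))), -1) = Pow(Add(Pow(130, Rational(1, 2)), Add(54289, 6572, -7223, -49396)), -1) = Pow(Add(Pow(130, Rational(1, 2)), 4242), -1) = Pow(Add(4242, Pow(130, Rational(1, 2))), -1)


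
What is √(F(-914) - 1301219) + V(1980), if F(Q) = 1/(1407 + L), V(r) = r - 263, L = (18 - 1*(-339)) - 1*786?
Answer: 1717 + 7*I*√25399901082/978 ≈ 1717.0 + 1140.7*I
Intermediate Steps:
L = -429 (L = (18 + 339) - 786 = 357 - 786 = -429)
V(r) = -263 + r
F(Q) = 1/978 (F(Q) = 1/(1407 - 429) = 1/978)
√(F(-914) - 1301219) + V(1980) = √(1/978 - 1301219) + (-263 + 1980) = √(-1272592181/978) + 1717 = 7*I*√25399901082/978 + 1717 = 1717 + 7*I*√25399901082/978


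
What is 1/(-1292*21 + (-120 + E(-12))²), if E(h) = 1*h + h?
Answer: -1/6396 ≈ -0.00015635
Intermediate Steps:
E(h) = 2*h (E(h) = h + h = 2*h)
1/(-1292*21 + (-120 + E(-12))²) = 1/(-1292*21 + (-120 + 2*(-12))²) = 1/(-27132 + (-120 - 24)²) = 1/(-27132 + (-144)²) = 1/(-27132 + 20736) = 1/(-6396) = -1/6396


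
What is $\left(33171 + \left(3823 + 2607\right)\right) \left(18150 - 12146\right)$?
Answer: $237764404$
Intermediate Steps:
$\left(33171 + \left(3823 + 2607\right)\right) \left(18150 - 12146\right) = \left(33171 + 6430\right) 6004 = 39601 \cdot 6004 = 237764404$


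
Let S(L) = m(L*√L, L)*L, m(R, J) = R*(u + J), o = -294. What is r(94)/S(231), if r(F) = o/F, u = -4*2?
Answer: -√231/878863293 ≈ -1.7294e-8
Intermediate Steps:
u = -8
m(R, J) = R*(-8 + J)
r(F) = -294/F
S(L) = L^(5/2)*(-8 + L) (S(L) = ((L*√L)*(-8 + L))*L = (L^(3/2)*(-8 + L))*L = L^(5/2)*(-8 + L))
r(94)/S(231) = (-294/94)/((231^(5/2)*(-8 + 231))) = (-294*1/94)/(((53361*√231)*223)) = -147*√231/2748785193/47 = -√231/878863293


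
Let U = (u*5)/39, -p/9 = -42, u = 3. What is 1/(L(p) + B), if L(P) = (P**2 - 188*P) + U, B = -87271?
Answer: -13/200858 ≈ -6.4722e-5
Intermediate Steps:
p = 378 (p = -9*(-42) = 378)
U = 5/13 (U = (3*5)/39 = 15*(1/39) = 5/13 ≈ 0.38462)
L(P) = 5/13 + P**2 - 188*P (L(P) = (P**2 - 188*P) + 5/13 = 5/13 + P**2 - 188*P)
1/(L(p) + B) = 1/((5/13 + 378**2 - 188*378) - 87271) = 1/((5/13 + 142884 - 71064) - 87271) = 1/(933665/13 - 87271) = 1/(-200858/13) = -13/200858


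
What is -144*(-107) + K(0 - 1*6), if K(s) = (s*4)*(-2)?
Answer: 15456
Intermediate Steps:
K(s) = -8*s (K(s) = (4*s)*(-2) = -8*s)
-144*(-107) + K(0 - 1*6) = -144*(-107) - 8*(0 - 1*6) = 15408 - 8*(0 - 6) = 15408 - 8*(-6) = 15408 + 48 = 15456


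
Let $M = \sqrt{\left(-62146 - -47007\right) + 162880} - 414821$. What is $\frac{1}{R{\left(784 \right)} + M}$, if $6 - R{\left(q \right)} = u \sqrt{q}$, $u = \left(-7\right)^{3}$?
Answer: $- \frac{405211}{164195806780} - \frac{11 \sqrt{1221}}{164195806780} \approx -2.4702 \cdot 10^{-6}$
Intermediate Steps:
$u = -343$
$R{\left(q \right)} = 6 + 343 \sqrt{q}$ ($R{\left(q \right)} = 6 - - 343 \sqrt{q} = 6 + 343 \sqrt{q}$)
$M = -414821 + 11 \sqrt{1221}$ ($M = \sqrt{\left(-62146 + 47007\right) + 162880} - 414821 = \sqrt{-15139 + 162880} - 414821 = \sqrt{147741} - 414821 = 11 \sqrt{1221} - 414821 = -414821 + 11 \sqrt{1221} \approx -4.1444 \cdot 10^{5}$)
$\frac{1}{R{\left(784 \right)} + M} = \frac{1}{\left(6 + 343 \sqrt{784}\right) - \left(414821 - 11 \sqrt{1221}\right)} = \frac{1}{\left(6 + 343 \cdot 28\right) - \left(414821 - 11 \sqrt{1221}\right)} = \frac{1}{\left(6 + 9604\right) - \left(414821 - 11 \sqrt{1221}\right)} = \frac{1}{9610 - \left(414821 - 11 \sqrt{1221}\right)} = \frac{1}{-405211 + 11 \sqrt{1221}}$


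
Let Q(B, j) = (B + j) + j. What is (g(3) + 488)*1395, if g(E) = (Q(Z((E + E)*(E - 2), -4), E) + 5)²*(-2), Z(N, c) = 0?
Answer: 343170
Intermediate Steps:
Q(B, j) = B + 2*j
g(E) = -2*(5 + 2*E)² (g(E) = ((0 + 2*E) + 5)²*(-2) = (2*E + 5)²*(-2) = (5 + 2*E)²*(-2) = -2*(5 + 2*E)²)
(g(3) + 488)*1395 = (-2*(5 + 2*3)² + 488)*1395 = (-2*(5 + 6)² + 488)*1395 = (-2*11² + 488)*1395 = (-2*121 + 488)*1395 = (-242 + 488)*1395 = 246*1395 = 343170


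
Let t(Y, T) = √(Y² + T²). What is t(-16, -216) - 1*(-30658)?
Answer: 30658 + 8*√733 ≈ 30875.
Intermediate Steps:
t(Y, T) = √(T² + Y²)
t(-16, -216) - 1*(-30658) = √((-216)² + (-16)²) - 1*(-30658) = √(46656 + 256) + 30658 = √46912 + 30658 = 8*√733 + 30658 = 30658 + 8*√733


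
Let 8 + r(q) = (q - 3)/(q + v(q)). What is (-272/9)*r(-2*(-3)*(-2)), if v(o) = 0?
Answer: 204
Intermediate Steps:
r(q) = -8 + (-3 + q)/q (r(q) = -8 + (q - 3)/(q + 0) = -8 + (-3 + q)/q)
(-272/9)*r(-2*(-3)*(-2)) = (-272/9)*(-7 - 3/(-2*(-3)*(-2))) = (-272/9)*(-7 - 3/(6*(-2))) = (-16*17/9)*(-7 - 3/(-12)) = -272*(-7 - 3*(-1/12))/9 = -272*(-7 + ¼)/9 = -272/9*(-27/4) = 204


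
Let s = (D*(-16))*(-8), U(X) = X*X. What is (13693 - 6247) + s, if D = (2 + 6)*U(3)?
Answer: 16662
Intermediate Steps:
U(X) = X²
D = 72 (D = (2 + 6)*3² = 8*9 = 72)
s = 9216 (s = (72*(-16))*(-8) = -1152*(-8) = 9216)
(13693 - 6247) + s = (13693 - 6247) + 9216 = 7446 + 9216 = 16662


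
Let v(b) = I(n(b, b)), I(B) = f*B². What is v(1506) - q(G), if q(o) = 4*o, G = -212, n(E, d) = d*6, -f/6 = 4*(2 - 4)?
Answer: 3919167056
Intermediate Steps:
f = 48 (f = -24*(2 - 4) = -24*(-2) = -6*(-8) = 48)
n(E, d) = 6*d
I(B) = 48*B²
v(b) = 1728*b² (v(b) = 48*(6*b)² = 48*(36*b²) = 1728*b²)
v(1506) - q(G) = 1728*1506² - 4*(-212) = 1728*2268036 - 1*(-848) = 3919166208 + 848 = 3919167056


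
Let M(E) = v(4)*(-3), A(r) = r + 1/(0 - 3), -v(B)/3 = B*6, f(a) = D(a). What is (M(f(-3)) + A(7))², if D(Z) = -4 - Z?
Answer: 446224/9 ≈ 49580.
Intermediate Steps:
f(a) = -4 - a
v(B) = -18*B (v(B) = -3*B*6 = -18*B)
A(r) = -⅓ + r (A(r) = r + 1/(-3) = r - ⅓ = -⅓ + r)
M(E) = 216 (M(E) = -18*4*(-3) = -72*(-3) = 216)
(M(f(-3)) + A(7))² = (216 + (-⅓ + 7))² = (216 + 20/3)² = (668/3)² = 446224/9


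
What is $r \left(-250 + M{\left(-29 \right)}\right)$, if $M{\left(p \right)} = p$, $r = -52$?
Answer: $14508$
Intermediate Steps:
$r \left(-250 + M{\left(-29 \right)}\right) = - 52 \left(-250 - 29\right) = \left(-52\right) \left(-279\right) = 14508$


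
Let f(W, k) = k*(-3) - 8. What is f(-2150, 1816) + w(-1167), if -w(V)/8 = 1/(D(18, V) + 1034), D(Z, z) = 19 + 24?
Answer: -5876120/1077 ≈ -5456.0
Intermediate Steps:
D(Z, z) = 43
w(V) = -8/1077 (w(V) = -8/(43 + 1034) = -8/1077)
f(W, k) = -8 - 3*k (f(W, k) = -3*k - 8 = -8 - 3*k)
f(-2150, 1816) + w(-1167) = (-8 - 3*1816) - 8/1077 = (-8 - 5448) - 8/1077 = -5456 - 8/1077 = -5876120/1077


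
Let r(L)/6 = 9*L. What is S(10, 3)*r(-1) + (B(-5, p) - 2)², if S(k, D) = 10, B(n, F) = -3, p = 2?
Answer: -515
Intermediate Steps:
r(L) = 54*L (r(L) = 6*(9*L) = 54*L)
S(10, 3)*r(-1) + (B(-5, p) - 2)² = 10*(54*(-1)) + (-3 - 2)² = 10*(-54) + (-5)² = -540 + 25 = -515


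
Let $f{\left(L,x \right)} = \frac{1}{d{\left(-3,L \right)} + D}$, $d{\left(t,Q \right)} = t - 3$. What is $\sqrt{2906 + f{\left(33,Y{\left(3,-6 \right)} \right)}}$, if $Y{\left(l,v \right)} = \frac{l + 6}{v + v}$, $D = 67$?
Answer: $\frac{\sqrt{10813287}}{61} \approx 53.907$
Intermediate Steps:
$d{\left(t,Q \right)} = -3 + t$
$Y{\left(l,v \right)} = \frac{6 + l}{2 v}$
$f{\left(L,x \right)} = \frac{1}{61}$ ($f{\left(L,x \right)} = \frac{1}{\left(-3 - 3\right) + 67} = \frac{1}{-6 + 67} = \frac{1}{61}$)
$\sqrt{2906 + f{\left(33,Y{\left(3,-6 \right)} \right)}} = \sqrt{2906 + \frac{1}{61}} = \sqrt{\frac{177267}{61}} = \frac{\sqrt{10813287}}{61}$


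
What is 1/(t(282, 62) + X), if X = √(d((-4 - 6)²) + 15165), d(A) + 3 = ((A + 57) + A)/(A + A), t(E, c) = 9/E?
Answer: -14100/6699138863 + 22090*√6065314/6699138863 ≈ 0.0081188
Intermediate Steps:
d(A) = -3 + (57 + 2*A)/(2*A) (d(A) = -3 + ((A + 57) + A)/(A + A) = -3 + ((57 + A) + A)/((2*A)) = -3 + (57 + 2*A)*(1/(2*A)) = -3 + (57 + 2*A)/(2*A))
X = √6065314/20 (X = √((-2 + 57/(2*((-4 - 6)²))) + 15165) = √((-2 + 57/(2*((-10)²))) + 15165) = √((-2 + (57/2)/100) + 15165) = √((-2 + (57/2)*(1/100)) + 15165) = √((-2 + 57/200) + 15165) = √(-343/200 + 15165) = √(3032657/200) = √6065314/20 ≈ 123.14)
1/(t(282, 62) + X) = 1/(9/282 + √6065314/20) = 1/(9*(1/282) + √6065314/20) = 1/(3/94 + √6065314/20)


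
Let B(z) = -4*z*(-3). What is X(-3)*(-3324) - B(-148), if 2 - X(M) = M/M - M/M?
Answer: -4872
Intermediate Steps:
B(z) = 12*z
X(M) = 2 (X(M) = 2 - (M/M - M/M) = 2 - (1 - 1*1) = 2 - (1 - 1) = 2 - 1*0 = 2 + 0 = 2)
X(-3)*(-3324) - B(-148) = 2*(-3324) - 12*(-148) = -6648 - 1*(-1776) = -6648 + 1776 = -4872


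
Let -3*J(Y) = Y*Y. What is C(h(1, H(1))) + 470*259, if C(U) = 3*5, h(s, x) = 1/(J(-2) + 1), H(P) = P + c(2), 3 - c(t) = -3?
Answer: 121745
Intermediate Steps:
J(Y) = -Y**2/3 (J(Y) = -Y*Y/3 = -Y**2/3)
c(t) = 6 (c(t) = 3 - 1*(-3) = 3 + 3 = 6)
H(P) = 6 + P (H(P) = P + 6 = 6 + P)
h(s, x) = -3 (h(s, x) = 1/(-1/3*(-2)**2 + 1) = 1/(-1/3*4 + 1) = 1/(-4/3 + 1) = 1/(-1/3) = -3)
C(U) = 15
C(h(1, H(1))) + 470*259 = 15 + 470*259 = 15 + 121730 = 121745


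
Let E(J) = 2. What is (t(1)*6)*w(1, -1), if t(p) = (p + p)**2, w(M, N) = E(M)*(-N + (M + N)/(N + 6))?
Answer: 48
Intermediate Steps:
w(M, N) = -2*N + 2*(M + N)/(6 + N) (w(M, N) = 2*(-N + (M + N)/(N + 6)) = 2*(-N + (M + N)/(6 + N)) = -2*N + 2*(M + N)/(6 + N))
t(p) = 4*p**2 (t(p) = (2*p)**2 = 4*p**2)
(t(1)*6)*w(1, -1) = ((4*1**2)*6)*(2*(1 - 1*(-1)**2 - 5*(-1))/(6 - 1)) = ((4*1)*6)*(2*(1 - 1*1 + 5)/5) = (4*6)*(2*(1/5)*(1 - 1 + 5)) = 24*(2*(1/5)*5) = 24*2 = 48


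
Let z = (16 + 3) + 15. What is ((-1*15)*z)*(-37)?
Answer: 18870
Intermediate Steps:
z = 34 (z = 19 + 15 = 34)
((-1*15)*z)*(-37) = (-1*15*34)*(-37) = -15*34*(-37) = -510*(-37) = 18870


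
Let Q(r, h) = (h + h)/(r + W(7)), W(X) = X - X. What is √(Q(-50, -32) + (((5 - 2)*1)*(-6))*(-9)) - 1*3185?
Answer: -3185 + √4082/5 ≈ -3172.2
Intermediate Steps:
W(X) = 0
Q(r, h) = 2*h/r (Q(r, h) = (h + h)/(r + 0) = (2*h)/r = 2*h/r)
√(Q(-50, -32) + (((5 - 2)*1)*(-6))*(-9)) - 1*3185 = √(2*(-32)/(-50) + (((5 - 2)*1)*(-6))*(-9)) - 1*3185 = √(2*(-32)*(-1/50) + ((3*1)*(-6))*(-9)) - 3185 = √(32/25 + (3*(-6))*(-9)) - 3185 = √(32/25 - 18*(-9)) - 3185 = √(32/25 + 162) - 3185 = √(4082/25) - 3185 = √4082/5 - 3185 = -3185 + √4082/5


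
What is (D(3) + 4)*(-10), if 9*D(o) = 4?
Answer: -400/9 ≈ -44.444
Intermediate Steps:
D(o) = 4/9 (D(o) = (⅑)*4 = 4/9)
(D(3) + 4)*(-10) = (4/9 + 4)*(-10) = (40/9)*(-10) = -400/9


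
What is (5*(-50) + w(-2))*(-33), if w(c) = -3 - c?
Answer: 8283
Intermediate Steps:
(5*(-50) + w(-2))*(-33) = (5*(-50) + (-3 - 1*(-2)))*(-33) = (-250 + (-3 + 2))*(-33) = (-250 - 1)*(-33) = -251*(-33) = 8283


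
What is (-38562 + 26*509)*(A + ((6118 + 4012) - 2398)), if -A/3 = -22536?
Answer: -1908211520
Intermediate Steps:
A = 67608 (A = -3*(-22536) = 67608)
(-38562 + 26*509)*(A + ((6118 + 4012) - 2398)) = (-38562 + 26*509)*(67608 + ((6118 + 4012) - 2398)) = (-38562 + 13234)*(67608 + (10130 - 2398)) = -25328*(67608 + 7732) = -25328*75340 = -1908211520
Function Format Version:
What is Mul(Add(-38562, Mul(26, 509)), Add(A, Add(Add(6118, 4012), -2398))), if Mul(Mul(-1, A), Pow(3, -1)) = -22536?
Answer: -1908211520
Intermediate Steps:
A = 67608 (A = Mul(-3, -22536) = 67608)
Mul(Add(-38562, Mul(26, 509)), Add(A, Add(Add(6118, 4012), -2398))) = Mul(Add(-38562, Mul(26, 509)), Add(67608, Add(Add(6118, 4012), -2398))) = Mul(Add(-38562, 13234), Add(67608, Add(10130, -2398))) = Mul(-25328, Add(67608, 7732)) = Mul(-25328, 75340) = -1908211520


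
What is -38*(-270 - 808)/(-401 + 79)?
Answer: -2926/23 ≈ -127.22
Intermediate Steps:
-38*(-270 - 808)/(-401 + 79) = -(-40964)/(-322) = -(-40964)*(-1)/322 = -38*77/23 = -2926/23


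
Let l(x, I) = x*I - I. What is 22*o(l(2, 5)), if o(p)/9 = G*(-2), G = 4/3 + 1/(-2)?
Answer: -330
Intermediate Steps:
G = ⅚ (G = 4*(⅓) + 1*(-½) = 4/3 - ½ = ⅚ ≈ 0.83333)
l(x, I) = -I + I*x (l(x, I) = I*x - I = -I + I*x)
o(p) = -15 (o(p) = 9*((⅚)*(-2)) = 9*(-5/3) = -15)
22*o(l(2, 5)) = 22*(-15) = -330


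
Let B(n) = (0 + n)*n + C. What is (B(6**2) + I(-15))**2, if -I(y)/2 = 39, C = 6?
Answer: 1498176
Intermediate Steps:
I(y) = -78 (I(y) = -2*39 = -78)
B(n) = 6 + n**2 (B(n) = (0 + n)*n + 6 = n*n + 6 = n**2 + 6 = 6 + n**2)
(B(6**2) + I(-15))**2 = ((6 + (6**2)**2) - 78)**2 = ((6 + 36**2) - 78)**2 = ((6 + 1296) - 78)**2 = (1302 - 78)**2 = 1224**2 = 1498176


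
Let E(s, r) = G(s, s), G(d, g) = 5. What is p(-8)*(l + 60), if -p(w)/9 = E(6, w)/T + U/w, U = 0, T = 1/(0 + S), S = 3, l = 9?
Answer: -9315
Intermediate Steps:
E(s, r) = 5
T = 1/3 (T = 1/(0 + 3) = 1/3 ≈ 0.33333)
p(w) = -135 (p(w) = -9*(5/(1/3) + 0/w) = -9*(5*3 + 0) = -9*(15 + 0) = -9*15 = -135)
p(-8)*(l + 60) = -135*(9 + 60) = -135*69 = -9315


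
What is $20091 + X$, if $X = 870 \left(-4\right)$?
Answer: $16611$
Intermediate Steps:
$X = -3480$
$20091 + X = 20091 - 3480 = 16611$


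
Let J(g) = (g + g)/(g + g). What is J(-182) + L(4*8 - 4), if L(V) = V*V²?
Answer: 21953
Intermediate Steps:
L(V) = V³
J(g) = 1 (J(g) = (2*g)/((2*g)) = (2*g)*(1/(2*g)) = 1)
J(-182) + L(4*8 - 4) = 1 + (4*8 - 4)³ = 1 + (32 - 4)³ = 1 + 28³ = 1 + 21952 = 21953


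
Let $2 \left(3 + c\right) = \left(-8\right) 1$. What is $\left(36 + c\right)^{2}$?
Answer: $841$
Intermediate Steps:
$c = -7$ ($c = -3 + \frac{\left(-8\right) 1}{2} = -3 + \frac{1}{2} \left(-8\right) = -3 - 4 = -7$)
$\left(36 + c\right)^{2} = \left(36 - 7\right)^{2} = 29^{2} = 841$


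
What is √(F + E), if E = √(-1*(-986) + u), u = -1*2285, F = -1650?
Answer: √(-1650 + I*√1299) ≈ 0.4436 + 40.623*I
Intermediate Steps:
u = -2285
E = I*√1299 (E = √(-1*(-986) - 2285) = √(986 - 2285) = √(-1299) = I*√1299 ≈ 36.042*I)
√(F + E) = √(-1650 + I*√1299)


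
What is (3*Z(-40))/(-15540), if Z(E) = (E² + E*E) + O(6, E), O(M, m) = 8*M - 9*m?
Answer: -902/1295 ≈ -0.69652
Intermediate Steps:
O(M, m) = -9*m + 8*M
Z(E) = 48 - 9*E + 2*E² (Z(E) = (E² + E*E) + (-9*E + 8*6) = (E² + E²) + (-9*E + 48) = 2*E² + (48 - 9*E) = 48 - 9*E + 2*E²)
(3*Z(-40))/(-15540) = (3*(48 - 9*(-40) + 2*(-40)²))/(-15540) = (3*(48 + 360 + 2*1600))*(-1/15540) = (3*(48 + 360 + 3200))*(-1/15540) = (3*3608)*(-1/15540) = 10824*(-1/15540) = -902/1295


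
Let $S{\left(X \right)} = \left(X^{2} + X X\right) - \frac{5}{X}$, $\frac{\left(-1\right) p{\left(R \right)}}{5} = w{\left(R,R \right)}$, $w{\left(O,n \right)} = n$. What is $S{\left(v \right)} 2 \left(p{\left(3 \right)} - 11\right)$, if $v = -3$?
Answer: $- \frac{3068}{3} \approx -1022.7$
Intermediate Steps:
$p{\left(R \right)} = - 5 R$
$S{\left(X \right)} = - \frac{5}{X} + 2 X^{2}$ ($S{\left(X \right)} = \left(X^{2} + X^{2}\right) - \frac{5}{X} = 2 X^{2} - \frac{5}{X} = - \frac{5}{X} + 2 X^{2}$)
$S{\left(v \right)} 2 \left(p{\left(3 \right)} - 11\right) = \frac{-5 + 2 \left(-3\right)^{3}}{-3} \cdot 2 \left(\left(-5\right) 3 - 11\right) = - \frac{-5 + 2 \left(-27\right)}{3} \cdot 2 \left(-15 - 11\right) = - \frac{-5 - 54}{3} \cdot 2 \left(-26\right) = \left(- \frac{1}{3}\right) \left(-59\right) 2 \left(-26\right) = \frac{59}{3} \cdot 2 \left(-26\right) = \frac{118}{3} \left(-26\right) = - \frac{3068}{3}$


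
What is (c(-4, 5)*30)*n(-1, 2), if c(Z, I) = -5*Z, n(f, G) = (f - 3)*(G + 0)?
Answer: -4800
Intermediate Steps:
n(f, G) = G*(-3 + f) (n(f, G) = (-3 + f)*G = G*(-3 + f))
(c(-4, 5)*30)*n(-1, 2) = (-5*(-4)*30)*(2*(-3 - 1)) = (20*30)*(2*(-4)) = 600*(-8) = -4800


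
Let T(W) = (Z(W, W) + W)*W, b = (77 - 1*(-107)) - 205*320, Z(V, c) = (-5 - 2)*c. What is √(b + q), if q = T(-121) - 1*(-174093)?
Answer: √20831 ≈ 144.33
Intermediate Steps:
Z(V, c) = -7*c
b = -65416 (b = (77 + 107) - 65600 = 184 - 65600 = -65416)
T(W) = -6*W² (T(W) = (-7*W + W)*W = (-6*W)*W = -6*W²)
q = 86247 (q = -6*(-121)² - 1*(-174093) = -6*14641 + 174093 = -87846 + 174093 = 86247)
√(b + q) = √(-65416 + 86247) = √20831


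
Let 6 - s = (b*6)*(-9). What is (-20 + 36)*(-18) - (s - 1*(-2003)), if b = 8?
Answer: -2729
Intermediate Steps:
s = 438 (s = 6 - 8*6*(-9) = 6 - 48*(-9) = 6 - 1*(-432) = 6 + 432 = 438)
(-20 + 36)*(-18) - (s - 1*(-2003)) = (-20 + 36)*(-18) - (438 - 1*(-2003)) = 16*(-18) - (438 + 2003) = -288 - 1*2441 = -288 - 2441 = -2729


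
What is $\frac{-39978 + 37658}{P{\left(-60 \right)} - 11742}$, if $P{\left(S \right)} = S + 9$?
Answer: $\frac{2320}{11793} \approx 0.19673$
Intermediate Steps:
$P{\left(S \right)} = 9 + S$
$\frac{-39978 + 37658}{P{\left(-60 \right)} - 11742} = \frac{-39978 + 37658}{\left(9 - 60\right) - 11742} = - \frac{2320}{-51 - 11742} = - \frac{2320}{-11793} = \left(-2320\right) \left(- \frac{1}{11793}\right) = \frac{2320}{11793}$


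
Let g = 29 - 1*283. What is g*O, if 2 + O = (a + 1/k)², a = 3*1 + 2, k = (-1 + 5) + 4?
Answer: -197231/32 ≈ -6163.5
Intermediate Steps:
g = -254 (g = 29 - 283 = -254)
k = 8 (k = 4 + 4 = 8)
a = 5 (a = 3 + 2 = 5)
O = 1553/64 (O = -2 + (5 + 1/8)² = -2 + (5 + ⅛)² = -2 + (41/8)² = -2 + 1681/64 = 1553/64 ≈ 24.266)
g*O = -254*1553/64 = -197231/32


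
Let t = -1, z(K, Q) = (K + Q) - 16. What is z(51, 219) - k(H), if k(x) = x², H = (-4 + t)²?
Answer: -371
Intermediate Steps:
z(K, Q) = -16 + K + Q
H = 25 (H = (-4 - 1)² = (-5)² = 25)
z(51, 219) - k(H) = (-16 + 51 + 219) - 1*25² = 254 - 1*625 = 254 - 625 = -371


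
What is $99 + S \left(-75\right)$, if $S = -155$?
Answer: $11724$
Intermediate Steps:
$99 + S \left(-75\right) = 99 - -11625 = 99 + 11625 = 11724$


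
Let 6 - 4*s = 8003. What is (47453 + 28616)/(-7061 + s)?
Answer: -304276/36241 ≈ -8.3959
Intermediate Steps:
s = -7997/4 (s = 3/2 - ¼*8003 = 3/2 - 8003/4 = -7997/4 ≈ -1999.3)
(47453 + 28616)/(-7061 + s) = (47453 + 28616)/(-7061 - 7997/4) = 76069/(-36241/4) = 76069*(-4/36241) = -304276/36241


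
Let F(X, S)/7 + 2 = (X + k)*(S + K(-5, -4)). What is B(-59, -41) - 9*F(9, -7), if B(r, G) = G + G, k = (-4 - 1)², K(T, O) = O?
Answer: 23606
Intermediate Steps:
k = 25 (k = (-5)² = 25)
F(X, S) = -14 + 7*(-4 + S)*(25 + X) (F(X, S) = -14 + 7*((X + 25)*(S - 4)) = -14 + 7*((25 + X)*(-4 + S)) = -14 + 7*((-4 + S)*(25 + X)) = -14 + 7*(-4 + S)*(25 + X))
B(r, G) = 2*G
B(-59, -41) - 9*F(9, -7) = 2*(-41) - 9*(-714 - 28*9 + 175*(-7) + 7*(-7)*9) = -82 - 9*(-714 - 252 - 1225 - 441) = -82 - 9*(-2632) = -82 - 1*(-23688) = -82 + 23688 = 23606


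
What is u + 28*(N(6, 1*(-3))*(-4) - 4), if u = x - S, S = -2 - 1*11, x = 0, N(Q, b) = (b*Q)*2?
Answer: 3933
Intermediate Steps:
N(Q, b) = 2*Q*b (N(Q, b) = (Q*b)*2 = 2*Q*b)
S = -13 (S = -2 - 11 = -13)
u = 13 (u = 0 - 1*(-13) = 0 + 13 = 13)
u + 28*(N(6, 1*(-3))*(-4) - 4) = 13 + 28*((2*6*(1*(-3)))*(-4) - 4) = 13 + 28*((2*6*(-3))*(-4) - 4) = 13 + 28*(-36*(-4) - 4) = 13 + 28*(144 - 4) = 13 + 28*140 = 13 + 3920 = 3933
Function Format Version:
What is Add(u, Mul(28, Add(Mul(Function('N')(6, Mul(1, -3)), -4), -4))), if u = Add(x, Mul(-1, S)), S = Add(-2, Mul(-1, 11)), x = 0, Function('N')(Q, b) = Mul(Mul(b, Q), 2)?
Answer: 3933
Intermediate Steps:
Function('N')(Q, b) = Mul(2, Q, b) (Function('N')(Q, b) = Mul(Mul(Q, b), 2) = Mul(2, Q, b))
S = -13 (S = Add(-2, -11) = -13)
u = 13 (u = Add(0, Mul(-1, -13)) = Add(0, 13) = 13)
Add(u, Mul(28, Add(Mul(Function('N')(6, Mul(1, -3)), -4), -4))) = Add(13, Mul(28, Add(Mul(Mul(2, 6, Mul(1, -3)), -4), -4))) = Add(13, Mul(28, Add(Mul(Mul(2, 6, -3), -4), -4))) = Add(13, Mul(28, Add(Mul(-36, -4), -4))) = Add(13, Mul(28, Add(144, -4))) = Add(13, Mul(28, 140)) = Add(13, 3920) = 3933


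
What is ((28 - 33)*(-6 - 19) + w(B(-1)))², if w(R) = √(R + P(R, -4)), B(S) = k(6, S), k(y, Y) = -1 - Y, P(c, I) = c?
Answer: 15625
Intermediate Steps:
B(S) = -1 - S
w(R) = √2*√R (w(R) = √(R + R) = √(2*R) = √2*√R)
((28 - 33)*(-6 - 19) + w(B(-1)))² = ((28 - 33)*(-6 - 19) + √2*√(-1 - 1*(-1)))² = (-5*(-25) + √2*√(-1 + 1))² = (125 + √2*√0)² = (125 + √2*0)² = (125 + 0)² = 125² = 15625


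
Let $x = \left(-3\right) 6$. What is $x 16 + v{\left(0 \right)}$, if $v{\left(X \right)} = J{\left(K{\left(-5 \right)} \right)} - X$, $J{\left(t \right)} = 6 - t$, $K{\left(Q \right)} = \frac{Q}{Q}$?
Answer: $-283$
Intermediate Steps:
$K{\left(Q \right)} = 1$
$v{\left(X \right)} = 5 - X$ ($v{\left(X \right)} = \left(6 - 1\right) - X = 5 - X$)
$x = -18$
$x 16 + v{\left(0 \right)} = \left(-18\right) 16 + \left(5 - 0\right) = -288 + \left(5 + 0\right) = -288 + 5 = -283$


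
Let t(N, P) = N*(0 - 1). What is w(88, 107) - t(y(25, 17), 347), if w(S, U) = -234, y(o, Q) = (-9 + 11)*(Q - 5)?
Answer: -210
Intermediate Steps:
y(o, Q) = -10 + 2*Q (y(o, Q) = 2*(-5 + Q) = -10 + 2*Q)
t(N, P) = -N (t(N, P) = N*(-1) = -N)
w(88, 107) - t(y(25, 17), 347) = -234 - (-1)*(-10 + 2*17) = -234 - (-1)*(-10 + 34) = -234 - (-1)*24 = -234 - 1*(-24) = -234 + 24 = -210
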